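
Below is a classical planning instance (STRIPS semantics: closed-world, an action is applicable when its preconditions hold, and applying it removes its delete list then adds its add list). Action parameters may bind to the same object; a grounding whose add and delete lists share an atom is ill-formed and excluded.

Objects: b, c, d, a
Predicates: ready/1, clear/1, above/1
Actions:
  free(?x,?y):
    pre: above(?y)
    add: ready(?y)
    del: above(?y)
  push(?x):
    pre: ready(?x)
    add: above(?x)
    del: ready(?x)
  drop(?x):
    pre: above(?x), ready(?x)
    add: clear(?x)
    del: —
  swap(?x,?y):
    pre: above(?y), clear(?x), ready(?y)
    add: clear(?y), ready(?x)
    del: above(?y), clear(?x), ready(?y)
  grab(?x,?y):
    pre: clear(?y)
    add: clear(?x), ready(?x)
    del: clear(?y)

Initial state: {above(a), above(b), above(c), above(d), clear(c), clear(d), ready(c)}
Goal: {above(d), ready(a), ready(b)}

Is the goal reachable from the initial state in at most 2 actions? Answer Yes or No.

Yes

1. free(b,b)  →  {above(a), above(c), above(d), clear(c), clear(d), ready(b), ready(c)}
2. free(b,a)  →  {above(c), above(d), clear(c), clear(d), ready(a), ready(b), ready(c)}
optimal plan length = 2; 2 ≤ 2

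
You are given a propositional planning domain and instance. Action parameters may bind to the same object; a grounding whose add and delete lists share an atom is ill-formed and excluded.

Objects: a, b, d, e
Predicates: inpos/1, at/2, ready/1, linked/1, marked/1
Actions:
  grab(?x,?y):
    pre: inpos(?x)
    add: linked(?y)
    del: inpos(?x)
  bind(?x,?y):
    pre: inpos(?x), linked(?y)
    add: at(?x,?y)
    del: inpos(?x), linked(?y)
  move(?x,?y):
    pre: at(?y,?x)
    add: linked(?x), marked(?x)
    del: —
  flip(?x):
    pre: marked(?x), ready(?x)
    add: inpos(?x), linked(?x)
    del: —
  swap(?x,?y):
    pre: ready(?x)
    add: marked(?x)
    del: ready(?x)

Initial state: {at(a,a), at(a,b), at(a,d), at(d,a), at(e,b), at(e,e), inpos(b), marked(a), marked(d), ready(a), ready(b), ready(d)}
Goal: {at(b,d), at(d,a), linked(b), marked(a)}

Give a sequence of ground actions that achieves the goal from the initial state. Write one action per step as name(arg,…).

1. move(b,a)  →  {at(a,a), at(a,b), at(a,d), at(d,a), at(e,b), at(e,e), inpos(b), linked(b), marked(a), marked(b), marked(d), ready(a), ready(b), ready(d)}
2. move(d,a)  →  {at(a,a), at(a,b), at(a,d), at(d,a), at(e,b), at(e,e), inpos(b), linked(b), linked(d), marked(a), marked(b), marked(d), ready(a), ready(b), ready(d)}
3. bind(b,d)  →  {at(a,a), at(a,b), at(a,d), at(b,d), at(d,a), at(e,b), at(e,e), linked(b), marked(a), marked(b), marked(d), ready(a), ready(b), ready(d)}

move(b,a); move(d,a); bind(b,d)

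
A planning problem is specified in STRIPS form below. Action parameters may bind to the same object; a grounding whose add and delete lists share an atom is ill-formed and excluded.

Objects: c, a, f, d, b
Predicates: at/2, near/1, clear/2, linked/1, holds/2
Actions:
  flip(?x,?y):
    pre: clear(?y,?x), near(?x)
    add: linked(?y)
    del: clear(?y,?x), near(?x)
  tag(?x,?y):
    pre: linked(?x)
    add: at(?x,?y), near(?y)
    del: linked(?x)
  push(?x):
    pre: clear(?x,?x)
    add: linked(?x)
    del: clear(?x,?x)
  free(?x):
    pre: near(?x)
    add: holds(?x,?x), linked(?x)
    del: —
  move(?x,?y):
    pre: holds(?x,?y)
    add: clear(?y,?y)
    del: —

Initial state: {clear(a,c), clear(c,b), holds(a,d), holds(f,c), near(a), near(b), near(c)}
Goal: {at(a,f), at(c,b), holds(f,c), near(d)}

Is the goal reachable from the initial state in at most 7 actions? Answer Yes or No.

1. flip(c,a)  →  {clear(c,b), holds(a,d), holds(f,c), linked(a), near(a), near(b)}
2. flip(b,c)  →  {holds(a,d), holds(f,c), linked(a), linked(c), near(a)}
3. tag(c,b)  →  {at(c,b), holds(a,d), holds(f,c), linked(a), near(a), near(b)}
4. tag(a,f)  →  {at(a,f), at(c,b), holds(a,d), holds(f,c), near(a), near(b), near(f)}
5. free(a)  →  {at(a,f), at(c,b), holds(a,a), holds(a,d), holds(f,c), linked(a), near(a), near(b), near(f)}
6. tag(a,d)  →  {at(a,d), at(a,f), at(c,b), holds(a,a), holds(a,d), holds(f,c), near(a), near(b), near(d), near(f)}
optimal plan length = 6; 6 ≤ 7

Yes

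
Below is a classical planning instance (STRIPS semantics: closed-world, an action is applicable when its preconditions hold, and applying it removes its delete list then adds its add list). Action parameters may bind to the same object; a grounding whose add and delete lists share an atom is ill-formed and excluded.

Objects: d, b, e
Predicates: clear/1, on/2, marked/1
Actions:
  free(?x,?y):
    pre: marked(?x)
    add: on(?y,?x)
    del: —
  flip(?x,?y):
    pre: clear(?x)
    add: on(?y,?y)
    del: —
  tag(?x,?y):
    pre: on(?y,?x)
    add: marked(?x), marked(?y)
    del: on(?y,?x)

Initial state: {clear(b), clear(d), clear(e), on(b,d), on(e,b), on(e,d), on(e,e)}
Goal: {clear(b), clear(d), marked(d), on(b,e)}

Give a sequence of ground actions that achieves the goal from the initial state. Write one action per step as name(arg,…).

1. tag(d,e)  →  {clear(b), clear(d), clear(e), marked(d), marked(e), on(b,d), on(e,b), on(e,e)}
2. free(e,b)  →  {clear(b), clear(d), clear(e), marked(d), marked(e), on(b,d), on(b,e), on(e,b), on(e,e)}

tag(d,e); free(e,b)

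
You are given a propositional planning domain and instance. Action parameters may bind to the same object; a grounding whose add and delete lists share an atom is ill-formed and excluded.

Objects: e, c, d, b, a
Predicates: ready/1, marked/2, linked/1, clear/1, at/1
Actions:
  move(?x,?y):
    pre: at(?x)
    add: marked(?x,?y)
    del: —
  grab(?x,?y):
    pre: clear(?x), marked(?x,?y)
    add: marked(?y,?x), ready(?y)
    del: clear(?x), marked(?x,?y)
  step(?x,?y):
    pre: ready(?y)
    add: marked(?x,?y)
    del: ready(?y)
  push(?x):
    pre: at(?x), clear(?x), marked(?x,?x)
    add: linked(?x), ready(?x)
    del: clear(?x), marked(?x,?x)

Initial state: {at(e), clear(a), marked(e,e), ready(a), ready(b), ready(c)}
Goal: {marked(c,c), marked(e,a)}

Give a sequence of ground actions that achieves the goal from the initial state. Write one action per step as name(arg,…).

move(e,a); step(c,c)

1. move(e,a)  →  {at(e), clear(a), marked(e,a), marked(e,e), ready(a), ready(b), ready(c)}
2. step(c,c)  →  {at(e), clear(a), marked(c,c), marked(e,a), marked(e,e), ready(a), ready(b)}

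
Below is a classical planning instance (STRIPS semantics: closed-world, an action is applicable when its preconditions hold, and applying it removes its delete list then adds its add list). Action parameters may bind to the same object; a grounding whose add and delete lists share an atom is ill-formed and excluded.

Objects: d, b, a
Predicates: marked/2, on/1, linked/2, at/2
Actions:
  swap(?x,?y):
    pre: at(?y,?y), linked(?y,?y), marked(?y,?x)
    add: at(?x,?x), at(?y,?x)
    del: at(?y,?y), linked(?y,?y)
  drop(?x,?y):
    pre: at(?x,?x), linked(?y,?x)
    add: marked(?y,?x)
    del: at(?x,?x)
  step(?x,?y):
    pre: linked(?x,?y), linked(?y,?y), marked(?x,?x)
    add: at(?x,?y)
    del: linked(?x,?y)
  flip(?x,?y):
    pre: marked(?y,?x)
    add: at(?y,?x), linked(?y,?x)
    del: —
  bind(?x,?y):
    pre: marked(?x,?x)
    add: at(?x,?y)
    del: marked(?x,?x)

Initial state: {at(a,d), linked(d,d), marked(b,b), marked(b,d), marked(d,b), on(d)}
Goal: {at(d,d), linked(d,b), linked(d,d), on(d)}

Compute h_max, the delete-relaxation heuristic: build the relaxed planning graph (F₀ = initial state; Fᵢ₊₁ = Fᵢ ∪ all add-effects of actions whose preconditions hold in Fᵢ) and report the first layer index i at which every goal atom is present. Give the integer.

F0 = init (6 atoms)
F1 = F0 ∪ {at(b,a), at(b,b), at(b,d), at(d,b), linked(b,b), linked(b,d), linked(d,b)}  (13 atoms)
F2 = F1 ∪ {at(d,d)}  (14 atoms)
goal ⊆ F2  ⇒  h_max = 2

2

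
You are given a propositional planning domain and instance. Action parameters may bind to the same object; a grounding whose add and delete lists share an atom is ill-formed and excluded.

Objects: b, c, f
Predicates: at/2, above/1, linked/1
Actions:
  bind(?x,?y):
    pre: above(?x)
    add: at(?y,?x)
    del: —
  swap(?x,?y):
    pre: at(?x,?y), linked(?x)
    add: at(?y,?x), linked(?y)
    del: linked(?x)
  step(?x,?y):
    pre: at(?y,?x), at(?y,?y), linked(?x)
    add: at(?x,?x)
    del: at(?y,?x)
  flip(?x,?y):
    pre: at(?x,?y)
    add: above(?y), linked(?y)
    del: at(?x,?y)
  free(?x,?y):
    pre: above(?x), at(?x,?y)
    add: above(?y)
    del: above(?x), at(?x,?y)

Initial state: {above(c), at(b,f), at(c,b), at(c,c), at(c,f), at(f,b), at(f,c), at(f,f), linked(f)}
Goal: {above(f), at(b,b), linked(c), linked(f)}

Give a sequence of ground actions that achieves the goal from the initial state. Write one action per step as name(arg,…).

1. swap(f,b)  →  {above(c), at(b,f), at(c,b), at(c,c), at(c,f), at(f,b), at(f,c), at(f,f), linked(b)}
2. step(b,c)  →  {above(c), at(b,b), at(b,f), at(c,c), at(c,f), at(f,b), at(f,c), at(f,f), linked(b)}
3. flip(b,f)  →  {above(c), above(f), at(b,b), at(c,c), at(c,f), at(f,b), at(f,c), at(f,f), linked(b), linked(f)}
4. flip(c,c)  →  {above(c), above(f), at(b,b), at(c,f), at(f,b), at(f,c), at(f,f), linked(b), linked(c), linked(f)}

swap(f,b); step(b,c); flip(b,f); flip(c,c)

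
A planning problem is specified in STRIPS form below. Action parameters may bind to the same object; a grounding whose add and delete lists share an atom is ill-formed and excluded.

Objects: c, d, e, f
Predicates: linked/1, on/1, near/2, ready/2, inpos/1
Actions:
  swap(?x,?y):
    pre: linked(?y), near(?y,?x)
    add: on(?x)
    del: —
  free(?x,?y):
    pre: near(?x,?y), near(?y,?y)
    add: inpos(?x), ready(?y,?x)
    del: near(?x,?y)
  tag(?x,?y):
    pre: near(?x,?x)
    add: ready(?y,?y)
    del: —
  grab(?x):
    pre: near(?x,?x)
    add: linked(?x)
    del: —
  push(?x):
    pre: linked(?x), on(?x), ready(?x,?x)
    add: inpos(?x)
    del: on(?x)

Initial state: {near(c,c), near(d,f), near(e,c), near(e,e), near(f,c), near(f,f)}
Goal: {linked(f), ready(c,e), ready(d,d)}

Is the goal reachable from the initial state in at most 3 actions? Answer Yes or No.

Yes

1. free(e,c)  →  {inpos(e), near(c,c), near(d,f), near(e,e), near(f,c), near(f,f), ready(c,e)}
2. tag(c,d)  →  {inpos(e), near(c,c), near(d,f), near(e,e), near(f,c), near(f,f), ready(c,e), ready(d,d)}
3. grab(f)  →  {inpos(e), linked(f), near(c,c), near(d,f), near(e,e), near(f,c), near(f,f), ready(c,e), ready(d,d)}
optimal plan length = 3; 3 ≤ 3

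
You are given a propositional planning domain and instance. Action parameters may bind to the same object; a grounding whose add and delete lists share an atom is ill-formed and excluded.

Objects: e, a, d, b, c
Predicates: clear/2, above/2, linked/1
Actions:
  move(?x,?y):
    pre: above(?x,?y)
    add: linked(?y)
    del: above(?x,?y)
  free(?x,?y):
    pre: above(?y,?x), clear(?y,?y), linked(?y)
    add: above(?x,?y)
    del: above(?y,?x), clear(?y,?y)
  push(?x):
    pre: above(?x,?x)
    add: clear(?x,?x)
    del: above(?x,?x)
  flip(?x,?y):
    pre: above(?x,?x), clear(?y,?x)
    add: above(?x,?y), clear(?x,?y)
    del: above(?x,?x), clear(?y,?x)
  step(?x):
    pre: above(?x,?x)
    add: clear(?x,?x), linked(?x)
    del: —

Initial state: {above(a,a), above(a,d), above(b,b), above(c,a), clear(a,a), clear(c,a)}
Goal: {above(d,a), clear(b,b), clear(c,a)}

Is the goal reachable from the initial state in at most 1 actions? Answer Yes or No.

1. move(a,a)  →  {above(a,d), above(b,b), above(c,a), clear(a,a), clear(c,a), linked(a)}
2. free(d,a)  →  {above(b,b), above(c,a), above(d,a), clear(c,a), linked(a)}
3. push(b)  →  {above(c,a), above(d,a), clear(b,b), clear(c,a), linked(a)}
optimal plan length = 3; 3 > 1

No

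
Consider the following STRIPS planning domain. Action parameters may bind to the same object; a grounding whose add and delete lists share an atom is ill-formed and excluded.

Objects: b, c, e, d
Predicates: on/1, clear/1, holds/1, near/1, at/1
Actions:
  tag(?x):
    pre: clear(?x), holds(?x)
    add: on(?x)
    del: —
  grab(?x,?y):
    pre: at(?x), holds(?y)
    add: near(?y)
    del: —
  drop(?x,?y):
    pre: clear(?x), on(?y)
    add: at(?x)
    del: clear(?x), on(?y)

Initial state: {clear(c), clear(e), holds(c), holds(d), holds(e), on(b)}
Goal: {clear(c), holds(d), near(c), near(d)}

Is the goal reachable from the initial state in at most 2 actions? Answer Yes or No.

1. drop(e,b)  →  {at(e), clear(c), holds(c), holds(d), holds(e)}
2. grab(e,c)  →  {at(e), clear(c), holds(c), holds(d), holds(e), near(c)}
3. grab(e,d)  →  {at(e), clear(c), holds(c), holds(d), holds(e), near(c), near(d)}
optimal plan length = 3; 3 > 2

No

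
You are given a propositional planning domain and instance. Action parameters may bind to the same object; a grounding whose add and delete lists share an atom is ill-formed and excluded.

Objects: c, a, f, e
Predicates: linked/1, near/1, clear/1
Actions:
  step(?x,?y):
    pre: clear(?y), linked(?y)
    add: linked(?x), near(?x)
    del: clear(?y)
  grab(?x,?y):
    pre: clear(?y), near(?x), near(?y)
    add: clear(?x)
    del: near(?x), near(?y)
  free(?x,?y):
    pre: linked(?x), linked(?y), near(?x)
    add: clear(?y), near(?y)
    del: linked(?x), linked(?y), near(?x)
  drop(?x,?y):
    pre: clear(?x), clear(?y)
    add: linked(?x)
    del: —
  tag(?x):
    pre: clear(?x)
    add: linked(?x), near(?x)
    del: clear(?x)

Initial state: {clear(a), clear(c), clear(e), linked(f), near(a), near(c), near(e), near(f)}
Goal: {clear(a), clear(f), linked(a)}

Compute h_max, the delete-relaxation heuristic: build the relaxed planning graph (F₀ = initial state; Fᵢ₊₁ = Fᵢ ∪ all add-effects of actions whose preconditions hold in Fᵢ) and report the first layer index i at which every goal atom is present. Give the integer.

F0 = init (8 atoms)
F1 = F0 ∪ {clear(f), linked(a), linked(c), linked(e)}  (12 atoms)
goal ⊆ F1  ⇒  h_max = 1

1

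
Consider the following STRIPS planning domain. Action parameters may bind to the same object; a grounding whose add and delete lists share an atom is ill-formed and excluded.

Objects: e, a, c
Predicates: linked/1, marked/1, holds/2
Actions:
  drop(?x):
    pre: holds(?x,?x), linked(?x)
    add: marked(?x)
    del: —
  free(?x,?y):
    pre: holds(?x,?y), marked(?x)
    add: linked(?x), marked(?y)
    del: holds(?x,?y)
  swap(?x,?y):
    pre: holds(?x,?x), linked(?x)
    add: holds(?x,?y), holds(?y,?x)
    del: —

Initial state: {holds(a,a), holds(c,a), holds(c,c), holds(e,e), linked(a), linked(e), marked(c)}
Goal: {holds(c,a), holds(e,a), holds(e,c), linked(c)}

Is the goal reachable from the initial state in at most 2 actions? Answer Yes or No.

No

1. free(c,c)  →  {holds(a,a), holds(c,a), holds(e,e), linked(a), linked(c), linked(e), marked(c)}
2. swap(e,a)  →  {holds(a,a), holds(a,e), holds(c,a), holds(e,a), holds(e,e), linked(a), linked(c), linked(e), marked(c)}
3. swap(e,c)  →  {holds(a,a), holds(a,e), holds(c,a), holds(c,e), holds(e,a), holds(e,c), holds(e,e), linked(a), linked(c), linked(e), marked(c)}
optimal plan length = 3; 3 > 2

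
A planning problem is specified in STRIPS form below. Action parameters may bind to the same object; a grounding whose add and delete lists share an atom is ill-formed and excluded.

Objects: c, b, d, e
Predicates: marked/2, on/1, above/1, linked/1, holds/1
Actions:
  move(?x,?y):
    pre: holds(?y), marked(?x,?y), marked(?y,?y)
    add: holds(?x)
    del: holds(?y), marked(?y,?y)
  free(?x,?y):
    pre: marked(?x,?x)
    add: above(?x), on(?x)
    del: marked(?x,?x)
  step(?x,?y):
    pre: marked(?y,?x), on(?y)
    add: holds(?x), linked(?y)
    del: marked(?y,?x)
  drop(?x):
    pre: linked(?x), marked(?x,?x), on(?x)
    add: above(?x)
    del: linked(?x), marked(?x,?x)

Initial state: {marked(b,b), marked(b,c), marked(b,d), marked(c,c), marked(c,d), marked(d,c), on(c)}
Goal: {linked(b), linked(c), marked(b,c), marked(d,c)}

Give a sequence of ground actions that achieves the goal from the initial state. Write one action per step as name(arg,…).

1. free(b,c)  →  {above(b), marked(b,c), marked(b,d), marked(c,c), marked(c,d), marked(d,c), on(b), on(c)}
2. step(c,c)  →  {above(b), holds(c), linked(c), marked(b,c), marked(b,d), marked(c,d), marked(d,c), on(b), on(c)}
3. step(d,b)  →  {above(b), holds(c), holds(d), linked(b), linked(c), marked(b,c), marked(c,d), marked(d,c), on(b), on(c)}

free(b,c); step(c,c); step(d,b)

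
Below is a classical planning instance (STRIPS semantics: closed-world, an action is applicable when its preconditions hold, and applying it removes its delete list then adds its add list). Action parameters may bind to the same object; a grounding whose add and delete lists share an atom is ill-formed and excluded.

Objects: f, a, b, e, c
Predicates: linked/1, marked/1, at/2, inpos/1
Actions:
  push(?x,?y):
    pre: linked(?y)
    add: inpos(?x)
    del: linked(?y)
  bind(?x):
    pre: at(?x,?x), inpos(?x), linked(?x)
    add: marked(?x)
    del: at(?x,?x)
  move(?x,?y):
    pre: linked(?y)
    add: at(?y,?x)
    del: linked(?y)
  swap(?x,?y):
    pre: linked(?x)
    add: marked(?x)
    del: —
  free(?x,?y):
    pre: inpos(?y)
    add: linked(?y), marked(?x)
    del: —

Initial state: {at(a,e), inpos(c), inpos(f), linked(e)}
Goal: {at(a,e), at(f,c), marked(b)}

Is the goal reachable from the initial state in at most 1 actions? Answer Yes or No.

1. free(b,f)  →  {at(a,e), inpos(c), inpos(f), linked(e), linked(f), marked(b)}
2. move(c,f)  →  {at(a,e), at(f,c), inpos(c), inpos(f), linked(e), marked(b)}
optimal plan length = 2; 2 > 1

No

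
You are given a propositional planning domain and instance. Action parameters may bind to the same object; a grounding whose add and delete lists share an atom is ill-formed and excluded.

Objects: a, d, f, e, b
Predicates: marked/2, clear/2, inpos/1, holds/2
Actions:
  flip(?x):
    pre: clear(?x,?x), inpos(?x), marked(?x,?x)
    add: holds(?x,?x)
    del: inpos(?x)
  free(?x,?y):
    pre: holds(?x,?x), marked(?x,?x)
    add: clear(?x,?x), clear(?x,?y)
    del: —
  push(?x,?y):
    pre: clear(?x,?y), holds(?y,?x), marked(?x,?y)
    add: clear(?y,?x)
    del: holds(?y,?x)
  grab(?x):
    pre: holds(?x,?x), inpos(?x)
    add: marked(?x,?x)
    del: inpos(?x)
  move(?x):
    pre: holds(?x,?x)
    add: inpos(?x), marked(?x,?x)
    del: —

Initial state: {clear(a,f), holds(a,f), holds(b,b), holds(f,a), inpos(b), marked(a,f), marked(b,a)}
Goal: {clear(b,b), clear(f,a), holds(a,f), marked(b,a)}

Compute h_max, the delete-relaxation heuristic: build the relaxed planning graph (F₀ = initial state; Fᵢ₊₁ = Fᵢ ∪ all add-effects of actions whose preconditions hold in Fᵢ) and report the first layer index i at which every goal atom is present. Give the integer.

2

F0 = init (7 atoms)
F1 = F0 ∪ {clear(f,a), marked(b,b)}  (9 atoms)
F2 = F1 ∪ {clear(b,a), clear(b,b), clear(b,d), clear(b,e), clear(b,f)}  (14 atoms)
goal ⊆ F2  ⇒  h_max = 2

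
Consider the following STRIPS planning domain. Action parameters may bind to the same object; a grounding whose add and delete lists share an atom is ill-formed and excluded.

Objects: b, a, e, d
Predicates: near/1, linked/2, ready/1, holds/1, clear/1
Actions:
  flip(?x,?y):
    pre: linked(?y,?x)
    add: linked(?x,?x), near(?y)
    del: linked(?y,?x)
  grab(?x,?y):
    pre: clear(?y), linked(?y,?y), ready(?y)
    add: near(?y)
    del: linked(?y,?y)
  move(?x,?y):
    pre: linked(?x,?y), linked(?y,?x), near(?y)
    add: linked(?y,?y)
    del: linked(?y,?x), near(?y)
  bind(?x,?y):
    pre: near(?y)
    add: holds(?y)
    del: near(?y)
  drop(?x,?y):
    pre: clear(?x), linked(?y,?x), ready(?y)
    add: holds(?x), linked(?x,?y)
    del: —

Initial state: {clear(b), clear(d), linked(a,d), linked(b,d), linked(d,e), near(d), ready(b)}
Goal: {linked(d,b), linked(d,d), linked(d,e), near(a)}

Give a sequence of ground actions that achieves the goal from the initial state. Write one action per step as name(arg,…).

flip(d,a); drop(d,b)

1. flip(d,a)  →  {clear(b), clear(d), linked(b,d), linked(d,d), linked(d,e), near(a), near(d), ready(b)}
2. drop(d,b)  →  {clear(b), clear(d), holds(d), linked(b,d), linked(d,b), linked(d,d), linked(d,e), near(a), near(d), ready(b)}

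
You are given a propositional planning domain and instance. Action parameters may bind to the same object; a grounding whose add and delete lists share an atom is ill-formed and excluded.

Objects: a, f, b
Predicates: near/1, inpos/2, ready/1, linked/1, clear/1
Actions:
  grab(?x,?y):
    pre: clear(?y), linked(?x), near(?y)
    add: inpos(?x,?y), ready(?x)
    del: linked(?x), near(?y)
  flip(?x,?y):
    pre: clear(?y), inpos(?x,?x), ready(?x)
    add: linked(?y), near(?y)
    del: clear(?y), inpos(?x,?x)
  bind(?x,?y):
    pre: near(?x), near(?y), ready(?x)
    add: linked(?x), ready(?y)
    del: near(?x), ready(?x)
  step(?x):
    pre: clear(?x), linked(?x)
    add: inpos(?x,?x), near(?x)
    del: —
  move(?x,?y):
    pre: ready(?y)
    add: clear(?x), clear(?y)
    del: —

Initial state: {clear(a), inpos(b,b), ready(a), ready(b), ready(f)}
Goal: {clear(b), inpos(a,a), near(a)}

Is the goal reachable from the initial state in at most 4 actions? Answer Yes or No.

Yes

1. flip(b,a)  →  {linked(a), near(a), ready(a), ready(b), ready(f)}
2. move(a,b)  →  {clear(a), clear(b), linked(a), near(a), ready(a), ready(b), ready(f)}
3. step(a)  →  {clear(a), clear(b), inpos(a,a), linked(a), near(a), ready(a), ready(b), ready(f)}
optimal plan length = 3; 3 ≤ 4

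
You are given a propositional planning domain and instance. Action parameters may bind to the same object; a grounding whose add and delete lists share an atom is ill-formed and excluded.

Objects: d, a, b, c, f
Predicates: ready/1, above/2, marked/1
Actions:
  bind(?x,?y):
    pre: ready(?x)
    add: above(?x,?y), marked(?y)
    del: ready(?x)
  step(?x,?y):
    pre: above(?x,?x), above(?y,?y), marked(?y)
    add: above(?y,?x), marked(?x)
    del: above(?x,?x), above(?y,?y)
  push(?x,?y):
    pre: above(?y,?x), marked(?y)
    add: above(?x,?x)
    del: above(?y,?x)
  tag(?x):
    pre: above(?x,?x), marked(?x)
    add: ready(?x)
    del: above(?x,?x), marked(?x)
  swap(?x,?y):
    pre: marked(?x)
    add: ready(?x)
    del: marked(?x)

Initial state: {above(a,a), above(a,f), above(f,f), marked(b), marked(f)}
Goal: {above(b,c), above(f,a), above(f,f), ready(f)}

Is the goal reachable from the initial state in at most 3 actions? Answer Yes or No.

No

1. step(a,f)  →  {above(a,f), above(f,a), marked(a), marked(b), marked(f)}
2. push(f,a)  →  {above(f,a), above(f,f), marked(a), marked(b), marked(f)}
3. swap(b,d)  →  {above(f,a), above(f,f), marked(a), marked(f), ready(b)}
4. bind(b,c)  →  {above(b,c), above(f,a), above(f,f), marked(a), marked(c), marked(f)}
5. swap(f,d)  →  {above(b,c), above(f,a), above(f,f), marked(a), marked(c), ready(f)}
optimal plan length = 5; 5 > 3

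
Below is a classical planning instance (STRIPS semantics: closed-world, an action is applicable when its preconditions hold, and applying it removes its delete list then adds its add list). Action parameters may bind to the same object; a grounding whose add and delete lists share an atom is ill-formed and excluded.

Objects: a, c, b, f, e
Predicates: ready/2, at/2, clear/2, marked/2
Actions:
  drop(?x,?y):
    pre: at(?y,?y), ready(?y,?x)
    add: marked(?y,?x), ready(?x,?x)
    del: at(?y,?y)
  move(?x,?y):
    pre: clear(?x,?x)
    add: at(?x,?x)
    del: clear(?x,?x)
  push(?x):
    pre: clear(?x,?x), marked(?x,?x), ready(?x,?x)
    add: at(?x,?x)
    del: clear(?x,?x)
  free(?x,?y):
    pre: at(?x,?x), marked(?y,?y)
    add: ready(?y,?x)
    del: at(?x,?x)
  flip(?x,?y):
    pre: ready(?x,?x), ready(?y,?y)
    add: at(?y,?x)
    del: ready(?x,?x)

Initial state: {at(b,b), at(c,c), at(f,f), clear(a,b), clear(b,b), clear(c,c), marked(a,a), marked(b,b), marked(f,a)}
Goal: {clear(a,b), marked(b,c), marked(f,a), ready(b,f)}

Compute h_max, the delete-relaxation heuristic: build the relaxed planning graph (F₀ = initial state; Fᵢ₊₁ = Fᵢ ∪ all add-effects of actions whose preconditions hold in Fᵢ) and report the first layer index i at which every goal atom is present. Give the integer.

F0 = init (9 atoms)
F1 = F0 ∪ {ready(a,b), ready(a,c), ready(a,f), ready(b,b), ready(b,c), ready(b,f)}  (15 atoms)
F2 = F1 ∪ {marked(b,c), marked(b,f), ready(c,c), ready(f,f)}  (19 atoms)
goal ⊆ F2  ⇒  h_max = 2

2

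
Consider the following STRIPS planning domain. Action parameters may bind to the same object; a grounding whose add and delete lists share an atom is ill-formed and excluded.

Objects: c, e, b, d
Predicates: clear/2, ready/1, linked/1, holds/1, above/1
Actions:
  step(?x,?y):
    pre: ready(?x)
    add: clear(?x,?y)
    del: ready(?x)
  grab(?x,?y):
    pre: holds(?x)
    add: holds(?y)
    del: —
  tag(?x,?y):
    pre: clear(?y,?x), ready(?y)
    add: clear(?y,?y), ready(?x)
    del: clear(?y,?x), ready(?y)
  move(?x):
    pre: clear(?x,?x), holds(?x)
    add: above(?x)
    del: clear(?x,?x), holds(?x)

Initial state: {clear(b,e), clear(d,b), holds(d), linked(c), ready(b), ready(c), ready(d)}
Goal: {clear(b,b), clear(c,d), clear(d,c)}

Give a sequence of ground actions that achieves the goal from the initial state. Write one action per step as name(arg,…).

step(c,d); step(b,b); step(d,c)

1. step(c,d)  →  {clear(b,e), clear(c,d), clear(d,b), holds(d), linked(c), ready(b), ready(d)}
2. step(b,b)  →  {clear(b,b), clear(b,e), clear(c,d), clear(d,b), holds(d), linked(c), ready(d)}
3. step(d,c)  →  {clear(b,b), clear(b,e), clear(c,d), clear(d,b), clear(d,c), holds(d), linked(c)}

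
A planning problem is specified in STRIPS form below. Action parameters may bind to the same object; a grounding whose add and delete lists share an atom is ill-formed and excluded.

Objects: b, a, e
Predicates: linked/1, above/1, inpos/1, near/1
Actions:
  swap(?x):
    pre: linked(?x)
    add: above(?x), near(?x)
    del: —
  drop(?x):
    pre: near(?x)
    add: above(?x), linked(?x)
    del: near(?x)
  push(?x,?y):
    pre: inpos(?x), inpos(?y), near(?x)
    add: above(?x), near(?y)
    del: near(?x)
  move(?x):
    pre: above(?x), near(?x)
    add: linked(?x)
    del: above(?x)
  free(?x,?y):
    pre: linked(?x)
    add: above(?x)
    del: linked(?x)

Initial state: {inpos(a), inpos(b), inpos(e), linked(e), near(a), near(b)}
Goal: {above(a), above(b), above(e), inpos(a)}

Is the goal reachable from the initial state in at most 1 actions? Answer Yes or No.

No

1. swap(e)  →  {above(e), inpos(a), inpos(b), inpos(e), linked(e), near(a), near(b), near(e)}
2. drop(b)  →  {above(b), above(e), inpos(a), inpos(b), inpos(e), linked(b), linked(e), near(a), near(e)}
3. drop(a)  →  {above(a), above(b), above(e), inpos(a), inpos(b), inpos(e), linked(a), linked(b), linked(e), near(e)}
optimal plan length = 3; 3 > 1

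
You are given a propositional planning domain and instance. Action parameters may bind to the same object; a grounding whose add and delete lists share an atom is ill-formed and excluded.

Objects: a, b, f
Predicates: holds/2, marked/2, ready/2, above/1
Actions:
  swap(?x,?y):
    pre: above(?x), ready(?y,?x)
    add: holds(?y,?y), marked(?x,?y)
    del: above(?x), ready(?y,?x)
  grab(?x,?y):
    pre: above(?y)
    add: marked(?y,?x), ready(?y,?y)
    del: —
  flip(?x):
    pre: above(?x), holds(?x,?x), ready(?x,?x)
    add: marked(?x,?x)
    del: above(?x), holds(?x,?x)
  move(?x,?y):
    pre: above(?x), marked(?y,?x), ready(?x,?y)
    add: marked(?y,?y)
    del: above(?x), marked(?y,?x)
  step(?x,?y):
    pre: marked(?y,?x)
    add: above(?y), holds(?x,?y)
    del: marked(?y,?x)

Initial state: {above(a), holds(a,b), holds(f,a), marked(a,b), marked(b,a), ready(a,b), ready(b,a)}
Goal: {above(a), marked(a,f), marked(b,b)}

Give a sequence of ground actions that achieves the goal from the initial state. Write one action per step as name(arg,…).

grab(f,a); move(a,b); step(b,a)

1. grab(f,a)  →  {above(a), holds(a,b), holds(f,a), marked(a,b), marked(a,f), marked(b,a), ready(a,a), ready(a,b), ready(b,a)}
2. move(a,b)  →  {holds(a,b), holds(f,a), marked(a,b), marked(a,f), marked(b,b), ready(a,a), ready(a,b), ready(b,a)}
3. step(b,a)  →  {above(a), holds(a,b), holds(b,a), holds(f,a), marked(a,f), marked(b,b), ready(a,a), ready(a,b), ready(b,a)}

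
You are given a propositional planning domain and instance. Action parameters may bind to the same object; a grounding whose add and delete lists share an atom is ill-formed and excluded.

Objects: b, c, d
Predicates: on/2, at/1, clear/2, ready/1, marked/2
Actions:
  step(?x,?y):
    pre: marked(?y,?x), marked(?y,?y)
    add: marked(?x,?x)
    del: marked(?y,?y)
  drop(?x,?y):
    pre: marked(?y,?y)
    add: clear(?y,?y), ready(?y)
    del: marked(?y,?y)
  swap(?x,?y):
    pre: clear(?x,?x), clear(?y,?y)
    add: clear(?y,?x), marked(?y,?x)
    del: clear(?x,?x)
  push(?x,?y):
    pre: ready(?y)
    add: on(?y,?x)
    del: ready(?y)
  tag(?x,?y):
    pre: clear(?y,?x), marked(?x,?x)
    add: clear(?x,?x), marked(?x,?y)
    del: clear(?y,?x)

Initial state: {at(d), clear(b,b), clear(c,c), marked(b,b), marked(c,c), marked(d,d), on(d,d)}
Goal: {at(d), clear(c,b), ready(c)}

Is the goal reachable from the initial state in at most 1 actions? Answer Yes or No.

No

1. drop(b,c)  →  {at(d), clear(b,b), clear(c,c), marked(b,b), marked(d,d), on(d,d), ready(c)}
2. swap(b,c)  →  {at(d), clear(c,b), clear(c,c), marked(b,b), marked(c,b), marked(d,d), on(d,d), ready(c)}
optimal plan length = 2; 2 > 1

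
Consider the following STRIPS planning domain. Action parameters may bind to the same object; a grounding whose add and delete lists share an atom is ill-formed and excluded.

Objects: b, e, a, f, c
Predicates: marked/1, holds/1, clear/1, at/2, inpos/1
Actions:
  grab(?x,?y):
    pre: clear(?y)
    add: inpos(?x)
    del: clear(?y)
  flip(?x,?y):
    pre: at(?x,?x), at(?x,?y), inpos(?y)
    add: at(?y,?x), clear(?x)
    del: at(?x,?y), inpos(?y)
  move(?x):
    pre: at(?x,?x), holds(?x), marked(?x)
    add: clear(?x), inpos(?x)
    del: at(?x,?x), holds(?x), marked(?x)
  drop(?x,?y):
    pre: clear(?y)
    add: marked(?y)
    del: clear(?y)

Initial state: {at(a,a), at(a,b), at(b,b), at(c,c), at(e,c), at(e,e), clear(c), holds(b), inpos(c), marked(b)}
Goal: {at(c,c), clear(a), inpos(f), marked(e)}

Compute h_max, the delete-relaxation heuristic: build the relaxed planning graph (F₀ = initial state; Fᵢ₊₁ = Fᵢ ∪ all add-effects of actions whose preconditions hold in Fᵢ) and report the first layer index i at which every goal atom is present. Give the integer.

F0 = init (10 atoms)
F1 = F0 ∪ {at(c,e), clear(b), clear(e), inpos(a), inpos(b), inpos(e), inpos(f), marked(c)}  (18 atoms)
F2 = F1 ∪ {at(b,a), clear(a), marked(e)}  (21 atoms)
goal ⊆ F2  ⇒  h_max = 2

2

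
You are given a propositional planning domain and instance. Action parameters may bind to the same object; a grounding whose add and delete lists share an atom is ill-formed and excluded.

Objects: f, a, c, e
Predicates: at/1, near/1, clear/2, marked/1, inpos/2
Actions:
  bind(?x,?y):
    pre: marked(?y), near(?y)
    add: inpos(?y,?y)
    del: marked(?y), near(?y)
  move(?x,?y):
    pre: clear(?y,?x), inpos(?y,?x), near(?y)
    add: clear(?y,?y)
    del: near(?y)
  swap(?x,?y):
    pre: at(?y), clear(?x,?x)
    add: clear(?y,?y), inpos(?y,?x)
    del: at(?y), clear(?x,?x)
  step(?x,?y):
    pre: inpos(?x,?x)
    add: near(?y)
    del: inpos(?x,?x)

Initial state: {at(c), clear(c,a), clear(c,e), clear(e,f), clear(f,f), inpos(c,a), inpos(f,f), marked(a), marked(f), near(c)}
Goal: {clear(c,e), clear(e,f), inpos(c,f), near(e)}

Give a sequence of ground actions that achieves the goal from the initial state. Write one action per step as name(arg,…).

swap(f,c); step(f,e)

1. swap(f,c)  →  {clear(c,a), clear(c,c), clear(c,e), clear(e,f), inpos(c,a), inpos(c,f), inpos(f,f), marked(a), marked(f), near(c)}
2. step(f,e)  →  {clear(c,a), clear(c,c), clear(c,e), clear(e,f), inpos(c,a), inpos(c,f), marked(a), marked(f), near(c), near(e)}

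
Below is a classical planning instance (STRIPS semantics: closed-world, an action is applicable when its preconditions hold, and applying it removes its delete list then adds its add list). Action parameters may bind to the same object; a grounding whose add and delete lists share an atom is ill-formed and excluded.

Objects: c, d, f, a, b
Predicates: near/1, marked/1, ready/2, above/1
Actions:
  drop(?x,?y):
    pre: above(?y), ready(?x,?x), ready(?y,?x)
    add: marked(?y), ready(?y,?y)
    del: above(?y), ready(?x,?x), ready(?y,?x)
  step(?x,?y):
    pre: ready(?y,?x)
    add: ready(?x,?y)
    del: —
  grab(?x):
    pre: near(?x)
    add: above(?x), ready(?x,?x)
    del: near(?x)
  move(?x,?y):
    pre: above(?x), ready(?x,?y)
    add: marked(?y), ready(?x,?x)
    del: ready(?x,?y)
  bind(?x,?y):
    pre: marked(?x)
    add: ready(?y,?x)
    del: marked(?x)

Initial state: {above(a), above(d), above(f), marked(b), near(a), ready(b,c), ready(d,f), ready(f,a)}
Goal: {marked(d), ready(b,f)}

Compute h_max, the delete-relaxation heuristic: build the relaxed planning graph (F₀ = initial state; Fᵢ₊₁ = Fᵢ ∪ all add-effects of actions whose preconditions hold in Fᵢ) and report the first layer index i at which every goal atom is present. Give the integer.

F0 = init (8 atoms)
F1 = F0 ∪ {marked(a), marked(f), ready(a,a), ready(a,b), ready(a,f), ready(b,b), ready(c,b), ready(d,b), ready(d,d), ready(f,b), ready(f,d), ready(f,f)}  (20 atoms)
F2 = F1 ∪ {marked(d), ready(b,a), ready(b,d), ready(b,f), ready(c,a), ready(c,f), ready(d,a)}  (27 atoms)
goal ⊆ F2  ⇒  h_max = 2

2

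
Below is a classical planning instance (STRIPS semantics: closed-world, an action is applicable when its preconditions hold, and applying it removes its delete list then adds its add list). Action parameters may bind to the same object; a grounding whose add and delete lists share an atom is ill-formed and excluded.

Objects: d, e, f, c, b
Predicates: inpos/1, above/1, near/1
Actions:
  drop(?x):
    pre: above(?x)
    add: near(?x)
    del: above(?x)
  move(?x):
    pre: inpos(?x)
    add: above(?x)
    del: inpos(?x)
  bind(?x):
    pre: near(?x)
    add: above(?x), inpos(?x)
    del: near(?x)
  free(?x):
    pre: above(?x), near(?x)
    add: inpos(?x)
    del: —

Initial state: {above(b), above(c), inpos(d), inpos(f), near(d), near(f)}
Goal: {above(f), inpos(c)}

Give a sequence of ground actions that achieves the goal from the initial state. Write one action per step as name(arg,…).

drop(c); move(f); bind(c)

1. drop(c)  →  {above(b), inpos(d), inpos(f), near(c), near(d), near(f)}
2. move(f)  →  {above(b), above(f), inpos(d), near(c), near(d), near(f)}
3. bind(c)  →  {above(b), above(c), above(f), inpos(c), inpos(d), near(d), near(f)}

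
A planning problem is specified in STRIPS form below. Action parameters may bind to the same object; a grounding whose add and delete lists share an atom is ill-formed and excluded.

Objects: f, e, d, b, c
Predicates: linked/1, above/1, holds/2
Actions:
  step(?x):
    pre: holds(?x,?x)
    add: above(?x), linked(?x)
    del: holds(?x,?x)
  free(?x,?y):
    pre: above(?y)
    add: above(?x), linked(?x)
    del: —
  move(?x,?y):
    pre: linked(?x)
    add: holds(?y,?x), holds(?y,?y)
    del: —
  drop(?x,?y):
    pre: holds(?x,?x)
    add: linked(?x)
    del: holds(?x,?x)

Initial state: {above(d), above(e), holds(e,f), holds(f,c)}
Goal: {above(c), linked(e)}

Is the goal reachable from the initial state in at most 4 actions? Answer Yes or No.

1. free(e,e)  →  {above(d), above(e), holds(e,f), holds(f,c), linked(e)}
2. free(c,e)  →  {above(c), above(d), above(e), holds(e,f), holds(f,c), linked(c), linked(e)}
optimal plan length = 2; 2 ≤ 4

Yes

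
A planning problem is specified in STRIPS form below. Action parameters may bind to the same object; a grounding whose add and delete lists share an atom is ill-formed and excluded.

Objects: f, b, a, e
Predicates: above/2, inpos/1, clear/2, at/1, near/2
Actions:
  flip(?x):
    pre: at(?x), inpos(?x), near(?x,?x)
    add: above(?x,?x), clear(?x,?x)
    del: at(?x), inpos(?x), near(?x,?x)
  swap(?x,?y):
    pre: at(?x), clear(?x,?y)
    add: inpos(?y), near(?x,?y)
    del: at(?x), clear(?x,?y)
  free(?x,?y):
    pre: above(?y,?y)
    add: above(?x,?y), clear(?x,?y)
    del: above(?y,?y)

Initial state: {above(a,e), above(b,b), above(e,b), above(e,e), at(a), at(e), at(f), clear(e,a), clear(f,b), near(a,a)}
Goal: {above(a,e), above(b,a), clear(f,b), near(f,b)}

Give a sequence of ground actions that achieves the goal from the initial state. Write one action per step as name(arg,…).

1. swap(f,b)  →  {above(a,e), above(b,b), above(e,b), above(e,e), at(a), at(e), clear(e,a), inpos(b), near(a,a), near(f,b)}
2. swap(e,a)  →  {above(a,e), above(b,b), above(e,b), above(e,e), at(a), inpos(a), inpos(b), near(a,a), near(e,a), near(f,b)}
3. flip(a)  →  {above(a,a), above(a,e), above(b,b), above(e,b), above(e,e), clear(a,a), inpos(b), near(e,a), near(f,b)}
4. free(f,b)  →  {above(a,a), above(a,e), above(e,b), above(e,e), above(f,b), clear(a,a), clear(f,b), inpos(b), near(e,a), near(f,b)}
5. free(b,a)  →  {above(a,e), above(b,a), above(e,b), above(e,e), above(f,b), clear(a,a), clear(b,a), clear(f,b), inpos(b), near(e,a), near(f,b)}

swap(f,b); swap(e,a); flip(a); free(f,b); free(b,a)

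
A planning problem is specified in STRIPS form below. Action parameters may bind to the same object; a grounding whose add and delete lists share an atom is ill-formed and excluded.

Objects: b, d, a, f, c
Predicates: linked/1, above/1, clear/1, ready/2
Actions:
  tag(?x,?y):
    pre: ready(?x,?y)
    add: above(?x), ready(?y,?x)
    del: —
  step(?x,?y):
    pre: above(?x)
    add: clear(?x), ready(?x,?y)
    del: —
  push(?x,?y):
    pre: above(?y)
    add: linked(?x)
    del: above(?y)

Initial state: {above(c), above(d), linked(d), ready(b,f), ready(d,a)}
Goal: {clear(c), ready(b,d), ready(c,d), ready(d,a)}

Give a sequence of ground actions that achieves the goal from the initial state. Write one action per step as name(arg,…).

tag(b,f); step(b,d); step(c,d)

1. tag(b,f)  →  {above(b), above(c), above(d), linked(d), ready(b,f), ready(d,a), ready(f,b)}
2. step(b,d)  →  {above(b), above(c), above(d), clear(b), linked(d), ready(b,d), ready(b,f), ready(d,a), ready(f,b)}
3. step(c,d)  →  {above(b), above(c), above(d), clear(b), clear(c), linked(d), ready(b,d), ready(b,f), ready(c,d), ready(d,a), ready(f,b)}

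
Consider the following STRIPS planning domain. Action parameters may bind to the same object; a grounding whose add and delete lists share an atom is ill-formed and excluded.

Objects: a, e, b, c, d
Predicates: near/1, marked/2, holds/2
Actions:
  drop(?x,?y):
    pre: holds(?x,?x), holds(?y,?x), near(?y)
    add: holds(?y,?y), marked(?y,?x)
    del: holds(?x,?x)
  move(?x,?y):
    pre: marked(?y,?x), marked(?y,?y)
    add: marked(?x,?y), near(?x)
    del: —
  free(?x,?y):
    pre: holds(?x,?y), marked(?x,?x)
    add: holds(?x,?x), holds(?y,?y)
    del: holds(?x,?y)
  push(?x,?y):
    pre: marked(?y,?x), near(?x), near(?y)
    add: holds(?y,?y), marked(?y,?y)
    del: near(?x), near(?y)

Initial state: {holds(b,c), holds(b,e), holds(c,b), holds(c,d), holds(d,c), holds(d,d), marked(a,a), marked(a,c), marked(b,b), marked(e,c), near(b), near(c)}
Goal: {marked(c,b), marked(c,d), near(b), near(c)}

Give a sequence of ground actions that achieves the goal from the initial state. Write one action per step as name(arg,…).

drop(d,c); drop(c,b); drop(b,c)

1. drop(d,c)  →  {holds(b,c), holds(b,e), holds(c,b), holds(c,c), holds(c,d), holds(d,c), marked(a,a), marked(a,c), marked(b,b), marked(c,d), marked(e,c), near(b), near(c)}
2. drop(c,b)  →  {holds(b,b), holds(b,c), holds(b,e), holds(c,b), holds(c,d), holds(d,c), marked(a,a), marked(a,c), marked(b,b), marked(b,c), marked(c,d), marked(e,c), near(b), near(c)}
3. drop(b,c)  →  {holds(b,c), holds(b,e), holds(c,b), holds(c,c), holds(c,d), holds(d,c), marked(a,a), marked(a,c), marked(b,b), marked(b,c), marked(c,b), marked(c,d), marked(e,c), near(b), near(c)}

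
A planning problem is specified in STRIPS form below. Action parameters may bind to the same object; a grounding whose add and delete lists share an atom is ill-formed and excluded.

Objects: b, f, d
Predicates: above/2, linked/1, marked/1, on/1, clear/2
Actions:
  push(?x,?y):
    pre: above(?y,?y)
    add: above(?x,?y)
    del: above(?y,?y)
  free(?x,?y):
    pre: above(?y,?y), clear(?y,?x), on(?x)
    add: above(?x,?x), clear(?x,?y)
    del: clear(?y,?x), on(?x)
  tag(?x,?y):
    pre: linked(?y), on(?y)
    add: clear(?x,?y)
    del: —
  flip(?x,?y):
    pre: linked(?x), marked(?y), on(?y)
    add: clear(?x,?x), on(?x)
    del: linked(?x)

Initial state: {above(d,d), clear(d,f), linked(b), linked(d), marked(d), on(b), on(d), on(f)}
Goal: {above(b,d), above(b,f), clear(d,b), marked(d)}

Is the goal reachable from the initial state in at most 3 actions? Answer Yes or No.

1. free(f,d)  →  {above(d,d), above(f,f), clear(f,d), linked(b), linked(d), marked(d), on(b), on(d)}
2. push(b,f)  →  {above(b,f), above(d,d), clear(f,d), linked(b), linked(d), marked(d), on(b), on(d)}
3. push(b,d)  →  {above(b,d), above(b,f), clear(f,d), linked(b), linked(d), marked(d), on(b), on(d)}
4. tag(d,b)  →  {above(b,d), above(b,f), clear(d,b), clear(f,d), linked(b), linked(d), marked(d), on(b), on(d)}
optimal plan length = 4; 4 > 3

No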